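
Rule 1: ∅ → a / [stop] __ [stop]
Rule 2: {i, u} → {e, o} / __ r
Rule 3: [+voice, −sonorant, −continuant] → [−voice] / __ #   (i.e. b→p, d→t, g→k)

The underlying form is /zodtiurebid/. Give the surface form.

Rule 1 (stop-cluster a-epenthesis): /d/ and /t/ form a stop–stop cluster, so [a] is inserted between them. /zodtiurebid/ → zodatiurebid.
Rule 2 (pre-rhotic lowering): /u/ is a high vowel immediately before /r/, so it lowers to [o]. /zodatiurebid/ → zodatiorebid.
Rule 3 (final devoicing): /d/ is a voiced stop in word-final position, so it devoices to [t]. /zodatiorebid/ → zodatiorebit.

zodatiorebit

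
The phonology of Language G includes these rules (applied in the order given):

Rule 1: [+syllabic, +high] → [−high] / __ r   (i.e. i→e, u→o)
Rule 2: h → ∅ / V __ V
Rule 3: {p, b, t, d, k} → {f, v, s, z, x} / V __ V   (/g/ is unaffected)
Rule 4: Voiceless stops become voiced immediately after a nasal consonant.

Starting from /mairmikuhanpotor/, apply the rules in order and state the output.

maermixuanbosor

Rule 1 (pre-rhotic lowering): /i/ is a high vowel immediately before /r/, so it lowers to [e]. /mairmikuhanpotor/ → maermikuhanpotor.
Rule 2 (intervocalic h-deletion): /h/ occurs between vowels /u/ and /a/, so it deletes. /maermikuhanpotor/ → maermikuanpotor.
Rule 3 (intervocalic spirantization): /k/ is a stop between vowels /i/ and /u/, so it spirantizes to the fricative [x]. /t/ is a stop between vowels /o/ and /o/, so it spirantizes to the fricative [s]. /maermikuanpotor/ → maermixuanposor.
Rule 4 (post-nasal voicing): /p/ is a voiceless stop immediately after the nasal /n/, so it voices to [b]. /maermixuanposor/ → maermixuanbosor.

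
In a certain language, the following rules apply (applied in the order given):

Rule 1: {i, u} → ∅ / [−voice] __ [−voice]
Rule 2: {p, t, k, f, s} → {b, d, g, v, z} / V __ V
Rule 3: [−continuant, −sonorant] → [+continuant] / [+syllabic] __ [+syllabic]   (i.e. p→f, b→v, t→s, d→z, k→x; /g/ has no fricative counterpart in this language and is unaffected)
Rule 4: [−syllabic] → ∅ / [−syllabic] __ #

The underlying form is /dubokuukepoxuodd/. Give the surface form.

duvoguugevoxuod

Rule 1 (high vowel syncope): no segment meets the environment; /dubokuukepoxuodd/ is unchanged.
Rule 2 (intervocalic voicing): /k/ is a voiceless obstruent between vowels /o/ and /u/, so it voices to [g]. /k/ is a voiceless obstruent between vowels /u/ and /e/, so it voices to [g]. /p/ is a voiceless obstruent between vowels /e/ and /o/, so it voices to [b]. /dubokuukepoxuodd/ → duboguugeboxuodd.
Rule 3 (intervocalic spirantization): /b/ is a stop between vowels /u/ and /o/, so it spirantizes to the fricative [v]. /b/ is a stop between vowels /e/ and /o/, so it spirantizes to the fricative [v]. /duboguugeboxuodd/ → duvoguugevoxuodd.
Rule 4 (final cluster simplification): /d/ is the second consonant of a word-final cluster /dd/, so it deletes. /duvoguugevoxuodd/ → duvoguugevoxuod.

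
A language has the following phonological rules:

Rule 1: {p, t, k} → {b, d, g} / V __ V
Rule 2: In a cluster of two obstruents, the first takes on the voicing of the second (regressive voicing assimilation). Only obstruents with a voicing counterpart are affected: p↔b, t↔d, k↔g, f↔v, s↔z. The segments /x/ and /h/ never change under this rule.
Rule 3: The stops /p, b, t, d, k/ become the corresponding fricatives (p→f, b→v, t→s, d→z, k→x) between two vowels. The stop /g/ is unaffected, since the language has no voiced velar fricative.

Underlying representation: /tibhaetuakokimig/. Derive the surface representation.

Rule 1 (intervocalic voicing): /t/ is a voiceless stop between vowels /e/ and /u/, so it voices to [d]. /k/ is a voiceless stop between vowels /a/ and /o/, so it voices to [g]. /k/ is a voiceless stop between vowels /o/ and /i/, so it voices to [g]. /tibhaetuakokimig/ → tibhaeduagogimig.
Rule 2 (regressive voicing assimilation): /b/ precedes the voiceless obstruent /h/, so it devoices to [p] by assimilation. /tibhaeduagogimig/ → tiphaeduagogimig.
Rule 3 (intervocalic spirantization): /d/ is a stop between vowels /e/ and /u/, so it spirantizes to the fricative [z]. /tiphaeduagogimig/ → tiphaezuagogimig.

tiphaezuagogimig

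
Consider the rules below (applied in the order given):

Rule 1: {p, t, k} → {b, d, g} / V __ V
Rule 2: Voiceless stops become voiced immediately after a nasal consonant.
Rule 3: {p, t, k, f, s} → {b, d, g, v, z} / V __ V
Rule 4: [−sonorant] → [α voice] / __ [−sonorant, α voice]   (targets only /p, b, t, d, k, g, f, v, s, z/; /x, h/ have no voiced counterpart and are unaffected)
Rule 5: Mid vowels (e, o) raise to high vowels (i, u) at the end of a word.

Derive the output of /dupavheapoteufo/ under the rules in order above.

Rule 1 (intervocalic voicing): /p/ is a voiceless stop between vowels /u/ and /a/, so it voices to [b]. /p/ is a voiceless stop between vowels /a/ and /o/, so it voices to [b]. /t/ is a voiceless stop between vowels /o/ and /e/, so it voices to [d]. /dupavheapoteufo/ → dubavheabodeufo.
Rule 2 (post-nasal voicing): no segment meets the environment; /dubavheabodeufo/ is unchanged.
Rule 3 (intervocalic voicing): /f/ is a voiceless obstruent between vowels /u/ and /o/, so it voices to [v]. /dubavheabodeufo/ → dubavheabodeuvo.
Rule 4 (regressive voicing assimilation): /v/ precedes the voiceless obstruent /h/, so it devoices to [f] by assimilation. /dubavheabodeuvo/ → dubafheabodeuvo.
Rule 5 (final vowel raising): /o/ is a mid vowel in word-final position, so it raises to [u]. /dubafheabodeuvo/ → dubafheabodeuvu.

dubafheabodeuvu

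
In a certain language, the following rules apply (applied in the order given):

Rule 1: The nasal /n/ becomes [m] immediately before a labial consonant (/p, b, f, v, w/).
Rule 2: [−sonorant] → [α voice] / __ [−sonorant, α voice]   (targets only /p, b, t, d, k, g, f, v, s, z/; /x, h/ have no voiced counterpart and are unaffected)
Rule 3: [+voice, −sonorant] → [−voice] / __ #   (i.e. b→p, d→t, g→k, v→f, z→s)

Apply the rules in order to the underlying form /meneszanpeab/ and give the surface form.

Rule 1 (nasal place assimilation): /n/ precedes the labial consonant /p/, so it assimilates in place to [m]. /meneszanpeab/ → meneszampeab.
Rule 2 (regressive voicing assimilation): /s/ precedes the voiced obstruent /z/, so it voices to [z] by assimilation. /meneszampeab/ → menezzampeab.
Rule 3 (final devoicing): /b/ is a voiced obstruent in word-final position, so it devoices to [p]. /menezzampeab/ → menezzampeap.

menezzampeap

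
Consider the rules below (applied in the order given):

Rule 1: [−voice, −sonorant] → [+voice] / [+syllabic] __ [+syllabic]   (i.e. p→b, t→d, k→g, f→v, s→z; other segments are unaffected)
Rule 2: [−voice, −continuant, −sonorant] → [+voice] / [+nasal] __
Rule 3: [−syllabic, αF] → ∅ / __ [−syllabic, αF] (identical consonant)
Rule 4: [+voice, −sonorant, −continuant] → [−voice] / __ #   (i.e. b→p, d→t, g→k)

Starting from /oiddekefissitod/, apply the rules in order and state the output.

oidegevisidot

Rule 1 (intervocalic voicing): /k/ is a voiceless obstruent between vowels /e/ and /e/, so it voices to [g]. /f/ is a voiceless obstruent between vowels /e/ and /i/, so it voices to [v]. /t/ is a voiceless obstruent between vowels /i/ and /o/, so it voices to [d]. /oiddekefissitod/ → oiddegevissidod.
Rule 2 (post-nasal voicing): no segment meets the environment; /oiddegevissidod/ is unchanged.
Rule 3 (degemination): /dd/ is a geminate; the first /d/ deletes. /ss/ is a geminate; the first /s/ deletes. /oiddegevissidod/ → oidegevisidod.
Rule 4 (final devoicing): /d/ is a voiced stop in word-final position, so it devoices to [t]. /oidegevisidod/ → oidegevisidot.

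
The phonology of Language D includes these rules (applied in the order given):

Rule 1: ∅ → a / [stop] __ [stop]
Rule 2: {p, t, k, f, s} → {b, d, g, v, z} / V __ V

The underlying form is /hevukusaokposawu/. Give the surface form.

hevuguzaogabozawu

Rule 1 (stop-cluster a-epenthesis): /k/ and /p/ form a stop–stop cluster, so [a] is inserted between them. /hevukusaokposawu/ → hevukusaokaposawu.
Rule 2 (intervocalic voicing): /k/ is a voiceless obstruent between vowels /u/ and /u/, so it voices to [g]. /s/ is a voiceless obstruent between vowels /u/ and /a/, so it voices to [z]. /k/ is a voiceless obstruent between vowels /o/ and /a/, so it voices to [g]. /p/ is a voiceless obstruent between vowels /a/ and /o/, so it voices to [b]. /s/ is a voiceless obstruent between vowels /o/ and /a/, so it voices to [z]. /hevukusaokaposawu/ → hevuguzaogabozawu.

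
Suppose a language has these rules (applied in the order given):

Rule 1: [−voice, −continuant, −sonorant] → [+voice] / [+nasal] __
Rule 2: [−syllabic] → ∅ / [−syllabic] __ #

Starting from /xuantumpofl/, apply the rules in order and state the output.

xuandumbof

Rule 1 (post-nasal voicing): /t/ is a voiceless stop immediately after the nasal /n/, so it voices to [d]. /p/ is a voiceless stop immediately after the nasal /m/, so it voices to [b]. /xuantumpofl/ → xuandumbofl.
Rule 2 (final cluster simplification): /l/ is the second consonant of a word-final cluster /fl/, so it deletes. /xuandumbofl/ → xuandumbof.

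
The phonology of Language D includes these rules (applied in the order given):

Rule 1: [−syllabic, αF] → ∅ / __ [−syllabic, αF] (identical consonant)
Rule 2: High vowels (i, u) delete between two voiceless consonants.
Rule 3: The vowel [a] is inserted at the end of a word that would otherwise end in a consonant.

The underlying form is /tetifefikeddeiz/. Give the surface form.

Rule 1 (degemination): /dd/ is a geminate; the first /d/ deletes. /tetifefikeddeiz/ → tetifefikedeiz.
Rule 2 (high vowel syncope): /i/ is a high vowel flanked by voiceless consonants /t/ and /f/, so it deletes. /i/ is a high vowel flanked by voiceless consonants /f/ and /k/, so it deletes. /tetifefikedeiz/ → tetfefkedeiz.
Rule 3 (final a-epenthesis): the form ends in the consonant /z/, so [a] is inserted word-finally. /tetfefkedeiz/ → tetfefkedeiza.

tetfefkedeiza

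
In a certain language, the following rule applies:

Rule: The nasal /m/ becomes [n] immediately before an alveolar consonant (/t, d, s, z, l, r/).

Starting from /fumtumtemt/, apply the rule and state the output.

/m/ precedes the alveolar consonant /t/, so it assimilates in place to [n].
/m/ precedes the alveolar consonant /t/, so it assimilates in place to [n].
/m/ precedes the alveolar consonant /t/, so it assimilates in place to [n].
Surface form: [funtuntent].

funtuntent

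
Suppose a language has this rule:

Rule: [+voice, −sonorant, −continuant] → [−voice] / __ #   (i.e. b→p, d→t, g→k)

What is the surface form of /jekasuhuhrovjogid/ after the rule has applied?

jekasuhuhrovjogit

Scanning /jekasuhuhrovjogid/: /g/ at position 15 is not in the conditioning environment; /d/ is a voiced stop in word-final position, so it devoices to [t].
Result: [jekasuhuhrovjogit].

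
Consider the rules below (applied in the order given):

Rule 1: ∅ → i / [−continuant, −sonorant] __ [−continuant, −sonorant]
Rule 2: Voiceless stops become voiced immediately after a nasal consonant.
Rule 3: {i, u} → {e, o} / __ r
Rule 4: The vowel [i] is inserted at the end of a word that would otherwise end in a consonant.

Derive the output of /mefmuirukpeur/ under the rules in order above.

mefmuerukipeori

Rule 1 (stop-cluster i-epenthesis): /k/ and /p/ form a stop–stop cluster, so [i] is inserted between them. /mefmuirukpeur/ → mefmuirukipeur.
Rule 2 (post-nasal voicing): no segment meets the environment; /mefmuirukipeur/ is unchanged.
Rule 3 (pre-rhotic lowering): /i/ is a high vowel immediately before /r/, so it lowers to [e]. /u/ is a high vowel immediately before /r/, so it lowers to [o]. /mefmuirukipeur/ → mefmuerukipeor.
Rule 4 (final i-epenthesis): the form ends in the consonant /r/, so [i] is inserted word-finally. /mefmuerukipeor/ → mefmuerukipeori.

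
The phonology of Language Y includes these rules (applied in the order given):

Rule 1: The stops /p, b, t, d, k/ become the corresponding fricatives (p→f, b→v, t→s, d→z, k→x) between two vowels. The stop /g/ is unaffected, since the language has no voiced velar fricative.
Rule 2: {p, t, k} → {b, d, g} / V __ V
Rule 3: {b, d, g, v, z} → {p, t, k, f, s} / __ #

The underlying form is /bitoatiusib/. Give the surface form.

bisoasiusip

Rule 1 (intervocalic spirantization): /t/ is a stop between vowels /i/ and /o/, so it spirantizes to the fricative [s]. /t/ is a stop between vowels /a/ and /i/, so it spirantizes to the fricative [s]. /bitoatiusib/ → bisoasiusib.
Rule 2 (intervocalic voicing): no segment meets the environment; /bisoasiusib/ is unchanged.
Rule 3 (final devoicing): /b/ is a voiced obstruent in word-final position, so it devoices to [p]. /bisoasiusib/ → bisoasiusip.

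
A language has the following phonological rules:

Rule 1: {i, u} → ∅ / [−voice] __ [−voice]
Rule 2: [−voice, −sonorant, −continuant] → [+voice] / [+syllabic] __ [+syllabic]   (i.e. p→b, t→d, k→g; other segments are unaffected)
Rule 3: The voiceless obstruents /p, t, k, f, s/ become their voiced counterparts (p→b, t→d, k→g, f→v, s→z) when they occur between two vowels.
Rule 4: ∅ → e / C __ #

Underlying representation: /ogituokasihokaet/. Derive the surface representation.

Rule 1 (high vowel syncope): /i/ is a high vowel flanked by voiceless consonants /s/ and /h/, so it deletes. /ogituokasihokaet/ → ogituokashokaet.
Rule 2 (intervocalic voicing): /t/ is a voiceless stop between vowels /i/ and /u/, so it voices to [d]. /k/ is a voiceless stop between vowels /o/ and /a/, so it voices to [g]. /k/ is a voiceless stop between vowels /o/ and /a/, so it voices to [g]. /ogituokashokaet/ → ogiduogashogaet.
Rule 3 (intervocalic voicing): no segment meets the environment; /ogiduogashogaet/ is unchanged.
Rule 4 (final e-epenthesis): the form ends in the consonant /t/, so [e] is inserted word-finally. /ogiduogashogaet/ → ogiduogashogaete.

ogiduogashogaete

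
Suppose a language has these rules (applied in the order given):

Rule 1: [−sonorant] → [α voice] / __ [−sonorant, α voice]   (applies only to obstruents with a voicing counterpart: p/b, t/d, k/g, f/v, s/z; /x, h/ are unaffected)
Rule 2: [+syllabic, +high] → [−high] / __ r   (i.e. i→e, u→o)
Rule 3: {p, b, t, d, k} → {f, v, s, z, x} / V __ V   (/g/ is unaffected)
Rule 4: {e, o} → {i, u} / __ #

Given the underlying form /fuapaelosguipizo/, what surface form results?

fuafaelozguifizu

Rule 1 (regressive voicing assimilation): /s/ precedes the voiced obstruent /g/, so it voices to [z] by assimilation. /fuapaelosguipizo/ → fuapaelozguipizo.
Rule 2 (pre-rhotic lowering): no segment meets the environment; /fuapaelozguipizo/ is unchanged.
Rule 3 (intervocalic spirantization): /p/ is a stop between vowels /a/ and /a/, so it spirantizes to the fricative [f]. /p/ is a stop between vowels /i/ and /i/, so it spirantizes to the fricative [f]. /fuapaelozguipizo/ → fuafaelozguifizo.
Rule 4 (final vowel raising): /o/ is a mid vowel in word-final position, so it raises to [u]. /fuafaelozguifizo/ → fuafaelozguifizu.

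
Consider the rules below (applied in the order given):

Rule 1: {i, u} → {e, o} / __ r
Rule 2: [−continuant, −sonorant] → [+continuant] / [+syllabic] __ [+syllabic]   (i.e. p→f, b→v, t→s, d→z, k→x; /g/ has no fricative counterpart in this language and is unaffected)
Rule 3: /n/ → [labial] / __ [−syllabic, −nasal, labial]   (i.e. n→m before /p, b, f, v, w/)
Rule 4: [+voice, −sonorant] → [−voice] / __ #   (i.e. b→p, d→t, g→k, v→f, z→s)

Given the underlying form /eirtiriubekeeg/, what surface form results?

eerteriuvexeek

Rule 1 (pre-rhotic lowering): /i/ is a high vowel immediately before /r/, so it lowers to [e]. /i/ is a high vowel immediately before /r/, so it lowers to [e]. /eirtiriubekeeg/ → eerteriubekeeg.
Rule 2 (intervocalic spirantization): /b/ is a stop between vowels /u/ and /e/, so it spirantizes to the fricative [v]. /k/ is a stop between vowels /e/ and /e/, so it spirantizes to the fricative [x]. /eerteriubekeeg/ → eerteriuvexeeg.
Rule 3 (nasal place assimilation): no segment meets the environment; /eerteriuvexeeg/ is unchanged.
Rule 4 (final devoicing): /g/ is a voiced obstruent in word-final position, so it devoices to [k]. /eerteriuvexeeg/ → eerteriuvexeek.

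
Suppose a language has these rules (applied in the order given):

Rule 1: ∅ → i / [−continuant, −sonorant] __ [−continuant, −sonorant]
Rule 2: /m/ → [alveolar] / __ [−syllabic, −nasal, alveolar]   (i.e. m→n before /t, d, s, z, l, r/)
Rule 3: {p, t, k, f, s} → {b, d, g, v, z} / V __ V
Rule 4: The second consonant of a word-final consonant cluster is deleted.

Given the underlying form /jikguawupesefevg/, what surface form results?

jigiguawubezevev

Rule 1 (stop-cluster i-epenthesis): /k/ and /g/ form a stop–stop cluster, so [i] is inserted between them. /jikguawupesefevg/ → jikiguawupesefevg.
Rule 2 (nasal place assimilation): no segment meets the environment; /jikiguawupesefevg/ is unchanged.
Rule 3 (intervocalic voicing): /k/ is a voiceless obstruent between vowels /i/ and /i/, so it voices to [g]. /p/ is a voiceless obstruent between vowels /u/ and /e/, so it voices to [b]. /s/ is a voiceless obstruent between vowels /e/ and /e/, so it voices to [z]. /f/ is a voiceless obstruent between vowels /e/ and /e/, so it voices to [v]. /jikiguawupesefevg/ → jigiguawubezevevg.
Rule 4 (final cluster simplification): /g/ is the second consonant of a word-final cluster /vg/, so it deletes. /jigiguawubezevevg/ → jigiguawubezevev.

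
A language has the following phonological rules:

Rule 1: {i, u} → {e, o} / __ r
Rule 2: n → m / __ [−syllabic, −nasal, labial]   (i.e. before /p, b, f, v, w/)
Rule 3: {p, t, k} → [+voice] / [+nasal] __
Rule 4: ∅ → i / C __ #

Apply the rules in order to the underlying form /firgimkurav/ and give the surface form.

Rule 1 (pre-rhotic lowering): /i/ is a high vowel immediately before /r/, so it lowers to [e]. /u/ is a high vowel immediately before /r/, so it lowers to [o]. /firgimkurav/ → fergimkorav.
Rule 2 (nasal place assimilation): no segment meets the environment; /fergimkorav/ is unchanged.
Rule 3 (post-nasal voicing): /k/ is a voiceless stop immediately after the nasal /m/, so it voices to [g]. /fergimkorav/ → fergimgorav.
Rule 4 (final i-epenthesis): the form ends in the consonant /v/, so [i] is inserted word-finally. /fergimgorav/ → fergimgoravi.

fergimgoravi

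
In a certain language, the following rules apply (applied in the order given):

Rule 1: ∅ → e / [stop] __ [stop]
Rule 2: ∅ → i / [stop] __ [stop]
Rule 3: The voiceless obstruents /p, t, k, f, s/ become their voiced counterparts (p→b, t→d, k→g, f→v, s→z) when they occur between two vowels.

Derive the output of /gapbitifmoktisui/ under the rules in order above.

Rule 1 (stop-cluster e-epenthesis): /p/ and /b/ form a stop–stop cluster, so [e] is inserted between them. /k/ and /t/ form a stop–stop cluster, so [e] is inserted between them. /gapbitifmoktisui/ → gapebitifmoketisui.
Rule 2 (stop-cluster i-epenthesis): no segment meets the environment; /gapebitifmoketisui/ is unchanged.
Rule 3 (intervocalic voicing): /p/ is a voiceless obstruent between vowels /a/ and /e/, so it voices to [b]. /t/ is a voiceless obstruent between vowels /i/ and /i/, so it voices to [d]. /k/ is a voiceless obstruent between vowels /o/ and /e/, so it voices to [g]. /t/ is a voiceless obstruent between vowels /e/ and /i/, so it voices to [d]. /s/ is a voiceless obstruent between vowels /i/ and /u/, so it voices to [z]. /gapebitifmoketisui/ → gabebidifmogedizui.

gabebidifmogedizui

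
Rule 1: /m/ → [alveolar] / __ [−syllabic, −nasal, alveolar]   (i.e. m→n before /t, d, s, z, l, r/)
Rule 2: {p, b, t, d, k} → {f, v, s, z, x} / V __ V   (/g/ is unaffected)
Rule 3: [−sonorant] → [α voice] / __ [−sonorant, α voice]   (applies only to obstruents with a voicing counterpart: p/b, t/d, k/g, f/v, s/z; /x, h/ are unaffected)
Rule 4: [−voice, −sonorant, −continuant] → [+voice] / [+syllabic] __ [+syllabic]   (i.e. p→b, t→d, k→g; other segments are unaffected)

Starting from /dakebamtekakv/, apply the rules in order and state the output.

Rule 1 (nasal place assimilation): /m/ precedes the alveolar consonant /t/, so it assimilates in place to [n]. /dakebamtekakv/ → dakebantekakv.
Rule 2 (intervocalic spirantization): /k/ is a stop between vowels /a/ and /e/, so it spirantizes to the fricative [x]. /b/ is a stop between vowels /e/ and /a/, so it spirantizes to the fricative [v]. /k/ is a stop between vowels /e/ and /a/, so it spirantizes to the fricative [x]. /dakebantekakv/ → daxevantexakv.
Rule 3 (regressive voicing assimilation): /k/ precedes the voiced obstruent /v/, so it voices to [g] by assimilation. /daxevantexakv/ → daxevantexagv.
Rule 4 (intervocalic voicing): no segment meets the environment; /daxevantexagv/ is unchanged.

daxevantexagv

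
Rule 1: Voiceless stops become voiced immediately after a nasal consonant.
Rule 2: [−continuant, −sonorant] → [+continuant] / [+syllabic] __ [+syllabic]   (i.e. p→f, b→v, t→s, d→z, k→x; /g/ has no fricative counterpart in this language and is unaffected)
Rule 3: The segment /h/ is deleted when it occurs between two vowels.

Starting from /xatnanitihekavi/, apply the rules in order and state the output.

Rule 1 (post-nasal voicing): no segment meets the environment; /xatnanitihekavi/ is unchanged.
Rule 2 (intervocalic spirantization): /t/ is a stop between vowels /i/ and /i/, so it spirantizes to the fricative [s]. /k/ is a stop between vowels /e/ and /a/, so it spirantizes to the fricative [x]. /xatnanitihekavi/ → xatnanisihexavi.
Rule 3 (intervocalic h-deletion): /h/ occurs between vowels /i/ and /e/, so it deletes. /xatnanisihexavi/ → xatnanisiexavi.

xatnanisiexavi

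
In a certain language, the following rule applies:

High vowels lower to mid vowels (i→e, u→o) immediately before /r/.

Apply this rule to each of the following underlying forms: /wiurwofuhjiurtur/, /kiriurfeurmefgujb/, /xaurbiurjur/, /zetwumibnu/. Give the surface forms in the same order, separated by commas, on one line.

wiorwofuhjiortor, keriorfeormefgujb, xaorbiorjor, zetwumibnu

/wiurwofuhjiurtur/: /u/ is a high vowel immediately before /r/, so it lowers to [o]. /u/ is a high vowel immediately before /r/, so it lowers to [o]. /u/ is a high vowel immediately before /r/, so it lowers to [o]. → [wiorwofuhjiortor].
/kiriurfeurmefgujb/: /i/ is a high vowel immediately before /r/, so it lowers to [e]. /u/ is a high vowel immediately before /r/, so it lowers to [o]. /u/ is a high vowel immediately before /r/, so it lowers to [o]. → [keriorfeormefgujb].
/xaurbiurjur/: /u/ is a high vowel immediately before /r/, so it lowers to [o]. /u/ is a high vowel immediately before /r/, so it lowers to [o]. /u/ is a high vowel immediately before /r/, so it lowers to [o]. → [xaorbiorjor].
/zetwumibnu/: the rule's environment is not met; surfaces unchanged as [zetwumibnu].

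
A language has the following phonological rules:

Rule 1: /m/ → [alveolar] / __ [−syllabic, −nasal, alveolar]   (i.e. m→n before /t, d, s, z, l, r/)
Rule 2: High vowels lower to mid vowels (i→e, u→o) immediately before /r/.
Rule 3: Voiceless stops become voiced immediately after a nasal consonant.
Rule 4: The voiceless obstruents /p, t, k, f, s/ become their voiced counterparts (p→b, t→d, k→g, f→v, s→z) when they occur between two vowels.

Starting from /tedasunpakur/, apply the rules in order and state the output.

tedazunbagor

Rule 1 (nasal place assimilation): no segment meets the environment; /tedasunpakur/ is unchanged.
Rule 2 (pre-rhotic lowering): /u/ is a high vowel immediately before /r/, so it lowers to [o]. /tedasunpakur/ → tedasunpakor.
Rule 3 (post-nasal voicing): /p/ is a voiceless stop immediately after the nasal /n/, so it voices to [b]. /tedasunpakor/ → tedasunbakor.
Rule 4 (intervocalic voicing): /s/ is a voiceless obstruent between vowels /a/ and /u/, so it voices to [z]. /k/ is a voiceless obstruent between vowels /a/ and /o/, so it voices to [g]. /tedasunbakor/ → tedazunbagor.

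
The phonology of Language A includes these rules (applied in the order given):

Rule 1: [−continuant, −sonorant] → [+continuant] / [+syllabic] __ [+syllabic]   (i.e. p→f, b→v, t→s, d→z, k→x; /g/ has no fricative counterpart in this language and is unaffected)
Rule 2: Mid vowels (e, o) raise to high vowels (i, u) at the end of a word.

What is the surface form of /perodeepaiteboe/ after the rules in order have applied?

Rule 1 (intervocalic spirantization): /d/ is a stop between vowels /o/ and /e/, so it spirantizes to the fricative [z]. /p/ is a stop between vowels /e/ and /a/, so it spirantizes to the fricative [f]. /t/ is a stop between vowels /i/ and /e/, so it spirantizes to the fricative [s]. /b/ is a stop between vowels /e/ and /o/, so it spirantizes to the fricative [v]. /perodeepaiteboe/ → perozeefaisevoe.
Rule 2 (final vowel raising): /e/ is a mid vowel in word-final position, so it raises to [i]. /perozeefaisevoe/ → perozeefaisevoi.

perozeefaisevoi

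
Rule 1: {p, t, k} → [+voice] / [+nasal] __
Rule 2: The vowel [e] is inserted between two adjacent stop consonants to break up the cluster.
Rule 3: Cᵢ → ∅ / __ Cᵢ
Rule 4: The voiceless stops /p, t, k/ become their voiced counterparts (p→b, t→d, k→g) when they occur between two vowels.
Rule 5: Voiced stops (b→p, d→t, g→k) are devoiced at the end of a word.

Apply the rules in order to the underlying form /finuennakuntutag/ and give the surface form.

Rule 1 (post-nasal voicing): /t/ is a voiceless stop immediately after the nasal /n/, so it voices to [d]. /finuennakuntutag/ → finuennakundutag.
Rule 2 (stop-cluster e-epenthesis): no segment meets the environment; /finuennakundutag/ is unchanged.
Rule 3 (degemination): /nn/ is a geminate; the first /n/ deletes. /finuennakundutag/ → finuenakundutag.
Rule 4 (intervocalic voicing): /k/ is a voiceless stop between vowels /a/ and /u/, so it voices to [g]. /t/ is a voiceless stop between vowels /u/ and /a/, so it voices to [d]. /finuenakundutag/ → finuenagundudag.
Rule 5 (final devoicing): /g/ is a voiced stop in word-final position, so it devoices to [k]. /finuenagundudag/ → finuenagundudak.

finuenagundudak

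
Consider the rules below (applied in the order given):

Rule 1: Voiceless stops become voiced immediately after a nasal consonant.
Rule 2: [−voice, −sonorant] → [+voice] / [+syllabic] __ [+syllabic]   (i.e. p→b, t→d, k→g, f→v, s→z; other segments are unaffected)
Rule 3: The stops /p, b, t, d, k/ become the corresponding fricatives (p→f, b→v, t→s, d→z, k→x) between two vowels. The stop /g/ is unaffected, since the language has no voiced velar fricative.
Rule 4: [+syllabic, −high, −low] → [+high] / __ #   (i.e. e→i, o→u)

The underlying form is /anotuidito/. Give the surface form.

anozuizizu

Rule 1 (post-nasal voicing): no segment meets the environment; /anotuidito/ is unchanged.
Rule 2 (intervocalic voicing): /t/ is a voiceless obstruent between vowels /o/ and /u/, so it voices to [d]. /t/ is a voiceless obstruent between vowels /i/ and /o/, so it voices to [d]. /anotuidito/ → anoduidido.
Rule 3 (intervocalic spirantization): /d/ is a stop between vowels /o/ and /u/, so it spirantizes to the fricative [z]. /d/ is a stop between vowels /i/ and /i/, so it spirantizes to the fricative [z]. /d/ is a stop between vowels /i/ and /o/, so it spirantizes to the fricative [z]. /anoduidido/ → anozuizizo.
Rule 4 (final vowel raising): /o/ is a mid vowel in word-final position, so it raises to [u]. /anozuizizo/ → anozuizizu.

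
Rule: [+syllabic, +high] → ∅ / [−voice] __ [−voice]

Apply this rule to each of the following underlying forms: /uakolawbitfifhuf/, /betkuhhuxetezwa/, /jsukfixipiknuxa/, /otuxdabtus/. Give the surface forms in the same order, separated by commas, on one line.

uakolawbitffhf, betkhhxetezwa, jskfxpknuxa, otxdabts

/uakolawbitfifhuf/: /i/ is a high vowel flanked by voiceless consonants /f/ and /f/, so it deletes. /u/ is a high vowel flanked by voiceless consonants /h/ and /f/, so it deletes. → [uakolawbitffhf].
/betkuhhuxetezwa/: /u/ is a high vowel flanked by voiceless consonants /k/ and /h/, so it deletes. /u/ is a high vowel flanked by voiceless consonants /h/ and /x/, so it deletes. → [betkhhxetezwa].
/jsukfixipiknuxa/: /u/ is a high vowel flanked by voiceless consonants /s/ and /k/, so it deletes. /i/ is a high vowel flanked by voiceless consonants /f/ and /x/, so it deletes. /i/ is a high vowel flanked by voiceless consonants /x/ and /p/, so it deletes. /i/ is a high vowel flanked by voiceless consonants /p/ and /k/, so it deletes. → [jskfxpknuxa].
/otuxdabtus/: /u/ is a high vowel flanked by voiceless consonants /t/ and /x/, so it deletes. /u/ is a high vowel flanked by voiceless consonants /t/ and /s/, so it deletes. → [otxdabts].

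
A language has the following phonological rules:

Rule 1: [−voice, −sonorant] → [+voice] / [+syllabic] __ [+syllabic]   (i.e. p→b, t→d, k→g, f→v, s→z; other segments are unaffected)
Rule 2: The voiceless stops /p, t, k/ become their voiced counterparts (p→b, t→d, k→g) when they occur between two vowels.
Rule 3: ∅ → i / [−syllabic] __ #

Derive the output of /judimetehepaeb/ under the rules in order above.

Rule 1 (intervocalic voicing): /t/ is a voiceless obstruent between vowels /e/ and /e/, so it voices to [d]. /p/ is a voiceless obstruent between vowels /e/ and /a/, so it voices to [b]. /judimetehepaeb/ → judimedehebaeb.
Rule 2 (intervocalic voicing): no segment meets the environment; /judimedehebaeb/ is unchanged.
Rule 3 (final i-epenthesis): the form ends in the consonant /b/, so [i] is inserted word-finally. /judimedehebaeb/ → judimedehebaebi.

judimedehebaebi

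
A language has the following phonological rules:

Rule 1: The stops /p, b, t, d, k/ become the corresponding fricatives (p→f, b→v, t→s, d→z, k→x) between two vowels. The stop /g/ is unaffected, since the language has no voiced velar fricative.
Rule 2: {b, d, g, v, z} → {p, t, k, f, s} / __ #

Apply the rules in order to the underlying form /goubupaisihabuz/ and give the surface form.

Rule 1 (intervocalic spirantization): /b/ is a stop between vowels /u/ and /u/, so it spirantizes to the fricative [v]. /p/ is a stop between vowels /u/ and /a/, so it spirantizes to the fricative [f]. /b/ is a stop between vowels /a/ and /u/, so it spirantizes to the fricative [v]. /goubupaisihabuz/ → gouvufaisihavuz.
Rule 2 (final devoicing): /z/ is a voiced obstruent in word-final position, so it devoices to [s]. /gouvufaisihavuz/ → gouvufaisihavus.

gouvufaisihavus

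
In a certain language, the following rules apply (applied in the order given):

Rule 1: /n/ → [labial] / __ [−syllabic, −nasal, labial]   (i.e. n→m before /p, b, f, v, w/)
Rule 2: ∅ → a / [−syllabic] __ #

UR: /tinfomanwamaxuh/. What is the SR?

Rule 1 (nasal place assimilation): /n/ precedes the labial consonant /f/, so it assimilates in place to [m]. /n/ precedes the labial consonant /w/, so it assimilates in place to [m]. /tinfomanwamaxuh/ → timfomamwamaxuh.
Rule 2 (final a-epenthesis): the form ends in the consonant /h/, so [a] is inserted word-finally. /timfomamwamaxuh/ → timfomamwamaxuha.

timfomamwamaxuha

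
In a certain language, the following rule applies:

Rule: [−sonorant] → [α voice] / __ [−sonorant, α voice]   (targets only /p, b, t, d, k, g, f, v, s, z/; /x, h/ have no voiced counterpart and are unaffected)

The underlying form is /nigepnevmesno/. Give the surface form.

No segment of /nigepnevmesno/ meets the structural description of the rule, so the form surfaces unchanged.

nigepnevmesno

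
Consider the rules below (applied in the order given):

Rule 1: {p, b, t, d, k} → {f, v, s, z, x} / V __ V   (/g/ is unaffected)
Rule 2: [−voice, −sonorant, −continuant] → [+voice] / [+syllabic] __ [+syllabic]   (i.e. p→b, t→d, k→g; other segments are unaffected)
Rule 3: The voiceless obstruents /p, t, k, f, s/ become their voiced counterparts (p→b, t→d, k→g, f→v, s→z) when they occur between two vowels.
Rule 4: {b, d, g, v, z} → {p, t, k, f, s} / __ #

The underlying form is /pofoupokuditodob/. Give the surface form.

povouvoxuzizozop

Rule 1 (intervocalic spirantization): /p/ is a stop between vowels /u/ and /o/, so it spirantizes to the fricative [f]. /k/ is a stop between vowels /o/ and /u/, so it spirantizes to the fricative [x]. /d/ is a stop between vowels /u/ and /i/, so it spirantizes to the fricative [z]. /t/ is a stop between vowels /i/ and /o/, so it spirantizes to the fricative [s]. /d/ is a stop between vowels /o/ and /o/, so it spirantizes to the fricative [z]. /pofoupokuditodob/ → pofoufoxuzisozob.
Rule 2 (intervocalic voicing): no segment meets the environment; /pofoufoxuzisozob/ is unchanged.
Rule 3 (intervocalic voicing): /f/ is a voiceless obstruent between vowels /o/ and /o/, so it voices to [v]. /f/ is a voiceless obstruent between vowels /u/ and /o/, so it voices to [v]. /s/ is a voiceless obstruent between vowels /i/ and /o/, so it voices to [z]. /pofoufoxuzisozob/ → povouvoxuzizozob.
Rule 4 (final devoicing): /b/ is a voiced obstruent in word-final position, so it devoices to [p]. /povouvoxuzizozob/ → povouvoxuzizozop.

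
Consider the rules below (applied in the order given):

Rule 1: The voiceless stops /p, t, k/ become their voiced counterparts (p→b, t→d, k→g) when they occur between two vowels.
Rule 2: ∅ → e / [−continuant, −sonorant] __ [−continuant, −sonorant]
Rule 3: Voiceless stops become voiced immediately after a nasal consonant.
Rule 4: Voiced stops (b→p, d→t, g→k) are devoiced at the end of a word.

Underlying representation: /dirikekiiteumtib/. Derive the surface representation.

Rule 1 (intervocalic voicing): /k/ is a voiceless stop between vowels /i/ and /e/, so it voices to [g]. /k/ is a voiceless stop between vowels /e/ and /i/, so it voices to [g]. /t/ is a voiceless stop between vowels /i/ and /e/, so it voices to [d]. /dirikekiiteumtib/ → dirigegiideumtib.
Rule 2 (stop-cluster e-epenthesis): no segment meets the environment; /dirigegiideumtib/ is unchanged.
Rule 3 (post-nasal voicing): /t/ is a voiceless stop immediately after the nasal /m/, so it voices to [d]. /dirigegiideumtib/ → dirigegiideumdib.
Rule 4 (final devoicing): /b/ is a voiced stop in word-final position, so it devoices to [p]. /dirigegiideumdib/ → dirigegiideumdip.

dirigegiideumdip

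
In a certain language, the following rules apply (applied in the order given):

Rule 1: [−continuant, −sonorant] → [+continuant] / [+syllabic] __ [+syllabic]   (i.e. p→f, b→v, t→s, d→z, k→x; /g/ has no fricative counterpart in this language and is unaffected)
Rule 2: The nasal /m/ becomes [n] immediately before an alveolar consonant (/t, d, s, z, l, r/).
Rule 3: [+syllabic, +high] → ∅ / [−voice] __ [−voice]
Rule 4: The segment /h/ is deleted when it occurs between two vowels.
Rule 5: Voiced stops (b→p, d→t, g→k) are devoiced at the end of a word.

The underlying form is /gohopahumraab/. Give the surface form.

Rule 1 (intervocalic spirantization): /p/ is a stop between vowels /o/ and /a/, so it spirantizes to the fricative [f]. /gohopahumraab/ → gohofahumraab.
Rule 2 (nasal place assimilation): /m/ precedes the alveolar consonant /r/, so it assimilates in place to [n]. /gohofahumraab/ → gohofahunraab.
Rule 3 (high vowel syncope): no segment meets the environment; /gohofahunraab/ is unchanged.
Rule 4 (intervocalic h-deletion): /h/ occurs between vowels /o/ and /o/, so it deletes. /h/ occurs between vowels /a/ and /u/, so it deletes. /gohofahunraab/ → goofaunraab.
Rule 5 (final devoicing): /b/ is a voiced stop in word-final position, so it devoices to [p]. /goofaunraab/ → goofaunraap.

goofaunraap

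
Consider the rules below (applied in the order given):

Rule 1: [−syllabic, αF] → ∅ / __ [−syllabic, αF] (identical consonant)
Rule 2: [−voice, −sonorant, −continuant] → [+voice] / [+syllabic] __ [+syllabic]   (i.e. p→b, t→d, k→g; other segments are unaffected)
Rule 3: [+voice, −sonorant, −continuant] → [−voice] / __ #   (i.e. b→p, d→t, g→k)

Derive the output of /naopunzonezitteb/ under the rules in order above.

Rule 1 (degemination): /tt/ is a geminate; the first /t/ deletes. /naopunzonezitteb/ → naopunzoneziteb.
Rule 2 (intervocalic voicing): /p/ is a voiceless stop between vowels /o/ and /u/, so it voices to [b]. /t/ is a voiceless stop between vowels /i/ and /e/, so it voices to [d]. /naopunzoneziteb/ → naobunzonezideb.
Rule 3 (final devoicing): /b/ is a voiced stop in word-final position, so it devoices to [p]. /naobunzonezideb/ → naobunzonezidep.

naobunzonezidep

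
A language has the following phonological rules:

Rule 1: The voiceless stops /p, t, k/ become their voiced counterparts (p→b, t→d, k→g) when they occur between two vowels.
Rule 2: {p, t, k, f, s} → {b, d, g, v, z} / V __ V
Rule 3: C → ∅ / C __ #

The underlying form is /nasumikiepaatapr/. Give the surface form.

Rule 1 (intervocalic voicing): /k/ is a voiceless stop between vowels /i/ and /i/, so it voices to [g]. /p/ is a voiceless stop between vowels /e/ and /a/, so it voices to [b]. /t/ is a voiceless stop between vowels /a/ and /a/, so it voices to [d]. /nasumikiepaatapr/ → nasumigiebaadapr.
Rule 2 (intervocalic voicing): /s/ is a voiceless obstruent between vowels /a/ and /u/, so it voices to [z]. /nasumigiebaadapr/ → nazumigiebaadapr.
Rule 3 (final cluster simplification): /r/ is the second consonant of a word-final cluster /pr/, so it deletes. /nazumigiebaadapr/ → nazumigiebaadap.

nazumigiebaadap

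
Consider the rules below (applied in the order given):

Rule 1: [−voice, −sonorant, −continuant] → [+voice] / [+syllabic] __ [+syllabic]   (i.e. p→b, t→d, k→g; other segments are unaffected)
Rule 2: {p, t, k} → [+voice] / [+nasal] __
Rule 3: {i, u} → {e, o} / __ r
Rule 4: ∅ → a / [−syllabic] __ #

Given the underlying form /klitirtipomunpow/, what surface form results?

Rule 1 (intervocalic voicing): /t/ is a voiceless stop between vowels /i/ and /i/, so it voices to [d]. /p/ is a voiceless stop between vowels /i/ and /o/, so it voices to [b]. /klitirtipomunpow/ → klidirtibomunpow.
Rule 2 (post-nasal voicing): /p/ is a voiceless stop immediately after the nasal /n/, so it voices to [b]. /klidirtibomunpow/ → klidirtibomunbow.
Rule 3 (pre-rhotic lowering): /i/ is a high vowel immediately before /r/, so it lowers to [e]. /klidirtibomunbow/ → klidertibomunbow.
Rule 4 (final a-epenthesis): the form ends in the consonant /w/, so [a] is inserted word-finally. /klidertibomunbow/ → klidertibomunbowa.

klidertibomunbowa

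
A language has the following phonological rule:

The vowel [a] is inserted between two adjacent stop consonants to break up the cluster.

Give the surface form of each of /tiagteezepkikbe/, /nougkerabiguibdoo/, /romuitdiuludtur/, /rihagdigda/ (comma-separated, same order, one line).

/tiagteezepkikbe/: /g/ and /t/ form a stop–stop cluster, so [a] is inserted between them. /p/ and /k/ form a stop–stop cluster, so [a] is inserted between them. /k/ and /b/ form a stop–stop cluster, so [a] is inserted between them. → [tiagateezepakikabe].
/nougkerabiguibdoo/: /g/ and /k/ form a stop–stop cluster, so [a] is inserted between them. /b/ and /d/ form a stop–stop cluster, so [a] is inserted between them. → [nougakerabiguibadoo].
/romuitdiuludtur/: /t/ and /d/ form a stop–stop cluster, so [a] is inserted between them. /d/ and /t/ form a stop–stop cluster, so [a] is inserted between them. → [romuitadiuludatur].
/rihagdigda/: /g/ and /d/ form a stop–stop cluster, so [a] is inserted between them. /g/ and /d/ form a stop–stop cluster, so [a] is inserted between them. → [rihagadigada].

tiagateezepakikabe, nougakerabiguibadoo, romuitadiuludatur, rihagadigada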